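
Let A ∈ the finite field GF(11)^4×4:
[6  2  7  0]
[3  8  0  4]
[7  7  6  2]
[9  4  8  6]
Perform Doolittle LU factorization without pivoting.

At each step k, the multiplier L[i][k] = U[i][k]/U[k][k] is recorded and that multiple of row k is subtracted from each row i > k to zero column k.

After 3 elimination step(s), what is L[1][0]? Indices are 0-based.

[col 0] pivot 6
  R1 -= 6*R0 → (0, 7, 2, 4)  (L[1][0] := 6)
  R2 -= 3*R0 → (0, 1, 7, 2)  (L[2][0] := 3)
  R3 -= 7*R0 → (0, 1, 3, 6)  (L[3][0] := 7)
[col 1] pivot 7
  R2 -= 8*R1 → (0, 0, 2, 3)  (L[2][1] := 8)
  R3 -= 8*R1 → (0, 0, 9, 7)  (L[3][1] := 8)
[col 2] pivot 2
  R3 -= 10*R2 → (0, 0, 0, 10)  (L[3][2] := 10)

L[1][0] = 6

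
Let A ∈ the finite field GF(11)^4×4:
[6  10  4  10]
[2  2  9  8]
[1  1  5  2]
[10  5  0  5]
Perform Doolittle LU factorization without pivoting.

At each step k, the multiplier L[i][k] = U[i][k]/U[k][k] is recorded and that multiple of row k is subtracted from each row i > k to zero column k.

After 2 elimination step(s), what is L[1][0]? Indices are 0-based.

L[1][0] = 4

[col 0] pivot 6
  R1 -= 4*R0 → (0, 6, 4, 1)  (L[1][0] := 4)
  R2 -= 2*R0 → (0, 3, 8, 4)  (L[2][0] := 2)
  R3 -= 9*R0 → (0, 3, 8, 3)  (L[3][0] := 9)
[col 1] pivot 6
  R2 -= 6*R1 → (0, 0, 6, 9)  (L[2][1] := 6)
  R3 -= 6*R1 → (0, 0, 6, 8)  (L[3][1] := 6)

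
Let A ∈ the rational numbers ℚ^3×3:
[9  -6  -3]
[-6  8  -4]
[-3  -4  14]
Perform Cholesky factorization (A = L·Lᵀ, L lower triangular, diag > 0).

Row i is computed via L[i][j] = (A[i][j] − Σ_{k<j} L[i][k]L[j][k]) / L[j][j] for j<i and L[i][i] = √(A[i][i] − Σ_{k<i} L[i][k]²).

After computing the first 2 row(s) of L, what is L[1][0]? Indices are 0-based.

Step 1: L[0][0] = √(9) = 3.
  L[1][0] = (-6) / L[0][0] = -2.
Step 2: L[1][1] = √(4) = 2.

L[1][0] = -2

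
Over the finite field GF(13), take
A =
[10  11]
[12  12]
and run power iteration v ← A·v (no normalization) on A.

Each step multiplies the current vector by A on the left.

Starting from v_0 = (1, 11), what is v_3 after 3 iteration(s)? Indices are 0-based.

v_3 = (6, 7)

v_0 = (1, 11).
v_1 = A·v_0 = (1, 1).
v_2 = A·v_1 = (8, 11).
v_3 = A·v_2 = (6, 7).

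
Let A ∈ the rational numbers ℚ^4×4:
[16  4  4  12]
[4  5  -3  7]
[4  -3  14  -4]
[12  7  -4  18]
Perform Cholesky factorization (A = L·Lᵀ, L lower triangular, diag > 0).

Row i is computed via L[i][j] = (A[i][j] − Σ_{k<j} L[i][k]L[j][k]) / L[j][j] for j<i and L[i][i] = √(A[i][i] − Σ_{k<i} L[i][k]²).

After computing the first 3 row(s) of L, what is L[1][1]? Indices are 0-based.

Step 1: L[0][0] = √(16) = 4.
  L[1][0] = (4) / L[0][0] = 1.
Step 2: L[1][1] = √(4) = 2.
  L[2][0] = (4) / L[0][0] = 1.
  L[2][1] = (-4) / L[1][1] = -2.
Step 3: L[2][2] = √(9) = 3.

L[1][1] = 2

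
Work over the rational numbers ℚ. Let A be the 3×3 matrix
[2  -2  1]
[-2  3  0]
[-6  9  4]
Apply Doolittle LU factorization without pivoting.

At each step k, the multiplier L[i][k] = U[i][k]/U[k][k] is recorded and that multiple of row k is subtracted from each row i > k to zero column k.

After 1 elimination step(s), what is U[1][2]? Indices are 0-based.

U[1][2] = 1

k=0: U[0][0]=2
  eliminate (1,0): mult=-1, new row 1: (0, 1, 1); set L[1][0]=-1
  eliminate (2,0): mult=-3, new row 2: (0, 3, 7); set L[2][0]=-3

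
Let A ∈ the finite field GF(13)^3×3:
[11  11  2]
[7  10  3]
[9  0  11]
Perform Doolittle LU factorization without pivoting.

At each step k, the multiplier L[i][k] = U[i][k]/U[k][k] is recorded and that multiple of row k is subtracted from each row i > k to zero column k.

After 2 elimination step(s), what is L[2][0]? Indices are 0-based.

L[2][0] = 2

Step 1: pivot at (0,0) is 11.
  row1 ← row1 − (3)·row0  ⇒  L[1][0]=3, U row1=(0, 3, 10)
  row2 ← row2 − (2)·row0  ⇒  L[2][0]=2, U row2=(0, 4, 7)
Step 2: pivot at (1,1) is 3.
  row2 ← row2 − (10)·row1  ⇒  L[2][1]=10, U row2=(0, 0, 11)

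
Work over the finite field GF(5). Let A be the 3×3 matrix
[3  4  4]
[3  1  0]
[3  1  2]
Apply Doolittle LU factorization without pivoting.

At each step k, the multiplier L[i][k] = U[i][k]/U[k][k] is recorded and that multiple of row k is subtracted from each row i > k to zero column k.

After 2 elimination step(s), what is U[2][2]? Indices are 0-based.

U[2][2] = 2

[col 0] pivot 3
  R1 -= 1*R0 → (0, 2, 1)  (L[1][0] := 1)
  R2 -= 1*R0 → (0, 2, 3)  (L[2][0] := 1)
[col 1] pivot 2
  R2 -= 1*R1 → (0, 0, 2)  (L[2][1] := 1)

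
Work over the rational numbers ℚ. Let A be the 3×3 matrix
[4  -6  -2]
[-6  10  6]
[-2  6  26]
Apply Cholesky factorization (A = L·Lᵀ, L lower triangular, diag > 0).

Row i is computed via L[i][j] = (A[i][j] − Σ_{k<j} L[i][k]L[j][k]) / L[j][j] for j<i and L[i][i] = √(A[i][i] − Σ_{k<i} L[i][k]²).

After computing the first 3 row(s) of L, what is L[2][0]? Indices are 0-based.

Step 1: L[0][0] = √(4) = 2.
  L[1][0] = (-6) / L[0][0] = -3.
Step 2: L[1][1] = √(1) = 1.
  L[2][0] = (-2) / L[0][0] = -1.
  L[2][1] = (3) / L[1][1] = 3.
Step 3: L[2][2] = √(16) = 4.

L[2][0] = -1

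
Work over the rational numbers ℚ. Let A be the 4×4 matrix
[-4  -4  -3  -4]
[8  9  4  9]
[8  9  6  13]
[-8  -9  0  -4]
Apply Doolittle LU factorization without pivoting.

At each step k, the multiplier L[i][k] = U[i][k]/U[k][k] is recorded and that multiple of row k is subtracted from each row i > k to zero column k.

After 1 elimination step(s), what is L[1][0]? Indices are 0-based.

[col 0] pivot -4
  R1 -= -2*R0 → (0, 1, -2, 1)  (L[1][0] := -2)
  R2 -= -2*R0 → (0, 1, 0, 5)  (L[2][0] := -2)
  R3 -= 2*R0 → (0, -1, 6, 4)  (L[3][0] := 2)

L[1][0] = -2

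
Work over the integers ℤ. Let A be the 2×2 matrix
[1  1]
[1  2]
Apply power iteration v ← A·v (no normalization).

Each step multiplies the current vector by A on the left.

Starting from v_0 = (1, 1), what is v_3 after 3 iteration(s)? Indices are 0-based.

v_3 = (13, 21)

v_0 = (1, 1).
v_1 = A·v_0 = (2, 3).
v_2 = A·v_1 = (5, 8).
v_3 = A·v_2 = (13, 21).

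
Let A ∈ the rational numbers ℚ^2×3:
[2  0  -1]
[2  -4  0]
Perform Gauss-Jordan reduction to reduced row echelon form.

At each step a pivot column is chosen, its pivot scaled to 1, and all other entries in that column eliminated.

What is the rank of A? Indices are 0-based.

[1] R0 /= 2  ⇒  (1, 0, -1/2)
     R1 -= 2·R0  ⇒  (0, -4, 1)
[2] R1 /= -4  ⇒  (0, 1, -1/4)

rank = 2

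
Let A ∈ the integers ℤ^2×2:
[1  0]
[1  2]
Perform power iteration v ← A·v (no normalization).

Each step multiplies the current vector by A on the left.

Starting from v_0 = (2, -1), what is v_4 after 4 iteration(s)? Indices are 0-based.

v_4 = (2, 14)

v_0 = (2, -1).
v_1 = A·v_0 = (2, 0).
v_2 = A·v_1 = (2, 2).
v_3 = A·v_2 = (2, 6).
v_4 = A·v_3 = (2, 14).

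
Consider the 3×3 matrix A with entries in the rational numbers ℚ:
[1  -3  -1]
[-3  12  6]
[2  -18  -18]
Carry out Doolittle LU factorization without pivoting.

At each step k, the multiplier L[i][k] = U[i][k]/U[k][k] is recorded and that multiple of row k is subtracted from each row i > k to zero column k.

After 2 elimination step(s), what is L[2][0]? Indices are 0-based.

Step 1: pivot at (0,0) is 1.
  row1 ← row1 − (-3)·row0  ⇒  L[1][0]=-3, U row1=(0, 3, 3)
  row2 ← row2 − (2)·row0  ⇒  L[2][0]=2, U row2=(0, -12, -16)
Step 2: pivot at (1,1) is 3.
  row2 ← row2 − (-4)·row1  ⇒  L[2][1]=-4, U row2=(0, 0, -4)

L[2][0] = 2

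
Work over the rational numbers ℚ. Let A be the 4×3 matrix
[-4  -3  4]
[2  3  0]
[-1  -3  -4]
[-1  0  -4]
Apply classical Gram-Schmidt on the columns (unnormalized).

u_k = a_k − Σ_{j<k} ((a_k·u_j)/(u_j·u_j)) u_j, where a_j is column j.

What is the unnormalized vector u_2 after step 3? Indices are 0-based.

u_2 = (28/17, -8/17, -36/17, -92/17)

Step 1: u_0 = a_0 = (-4, 2, -1, -1).
Step 2: u_1 = a_1 − (21/22)·u_0 = (9/11, 12/11, -45/22, 21/22).
Step 3: u_2 = a_2 − (-4/11)·u_0 − (56/51)·u_1 = (28/17, -8/17, -36/17, -92/17).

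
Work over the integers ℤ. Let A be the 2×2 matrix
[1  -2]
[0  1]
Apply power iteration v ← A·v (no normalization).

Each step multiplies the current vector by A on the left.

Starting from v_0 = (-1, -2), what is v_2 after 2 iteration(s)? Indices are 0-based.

v_2 = (7, -2)

v_0 = (-1, -2).
v_1 = A·v_0 = (3, -2).
v_2 = A·v_1 = (7, -2).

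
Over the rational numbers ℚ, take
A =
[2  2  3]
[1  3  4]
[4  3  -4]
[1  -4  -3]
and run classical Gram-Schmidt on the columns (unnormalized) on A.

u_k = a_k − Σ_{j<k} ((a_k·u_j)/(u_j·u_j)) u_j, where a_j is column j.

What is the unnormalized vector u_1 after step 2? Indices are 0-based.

u_1 = (7/11, 51/22, 3/11, -103/22)

Step 1: u_0 = a_0 = (2, 1, 4, 1).
Step 2: u_1 = a_1 − (15/22)·u_0 = (7/11, 51/22, 3/11, -103/22).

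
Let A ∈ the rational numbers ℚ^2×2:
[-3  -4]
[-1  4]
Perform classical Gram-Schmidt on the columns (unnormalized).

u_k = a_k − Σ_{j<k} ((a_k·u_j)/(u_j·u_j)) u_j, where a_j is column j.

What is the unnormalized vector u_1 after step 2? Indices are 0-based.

u_1 = (-8/5, 24/5)

Step 1: u_0 = a_0 = (-3, -1).
Step 2: u_1 = a_1 − (4/5)·u_0 = (-8/5, 24/5).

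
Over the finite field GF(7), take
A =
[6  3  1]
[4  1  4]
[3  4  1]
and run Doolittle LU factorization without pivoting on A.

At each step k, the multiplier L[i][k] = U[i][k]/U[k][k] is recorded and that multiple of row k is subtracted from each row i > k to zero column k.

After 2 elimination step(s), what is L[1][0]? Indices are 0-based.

L[1][0] = 3

[col 0] pivot 6
  R1 -= 3*R0 → (0, 6, 1)  (L[1][0] := 3)
  R2 -= 4*R0 → (0, 6, 4)  (L[2][0] := 4)
[col 1] pivot 6
  R2 -= 1*R1 → (0, 0, 3)  (L[2][1] := 1)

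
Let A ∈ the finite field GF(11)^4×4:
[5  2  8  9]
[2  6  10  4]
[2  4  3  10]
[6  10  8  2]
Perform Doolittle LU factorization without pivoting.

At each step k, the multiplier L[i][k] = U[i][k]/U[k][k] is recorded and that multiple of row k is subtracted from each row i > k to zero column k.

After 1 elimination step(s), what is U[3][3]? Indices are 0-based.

k=0: U[0][0]=5
  eliminate (1,0): mult=7, new row 1: (0, 3, 9, 7); set L[1][0]=7
  eliminate (2,0): mult=7, new row 2: (0, 1, 2, 2); set L[2][0]=7
  eliminate (3,0): mult=10, new row 3: (0, 1, 5, 0); set L[3][0]=10

U[3][3] = 0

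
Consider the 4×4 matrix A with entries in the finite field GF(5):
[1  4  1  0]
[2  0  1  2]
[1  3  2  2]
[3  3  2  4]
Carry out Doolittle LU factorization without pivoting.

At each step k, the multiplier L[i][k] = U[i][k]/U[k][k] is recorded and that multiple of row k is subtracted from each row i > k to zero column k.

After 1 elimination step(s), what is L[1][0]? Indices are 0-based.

L[1][0] = 2

Step 1: pivot at (0,0) is 1.
  row1 ← row1 − (2)·row0  ⇒  L[1][0]=2, U row1=(0, 2, 4, 2)
  row2 ← row2 − (1)·row0  ⇒  L[2][0]=1, U row2=(0, 4, 1, 2)
  row3 ← row3 − (3)·row0  ⇒  L[3][0]=3, U row3=(0, 1, 4, 4)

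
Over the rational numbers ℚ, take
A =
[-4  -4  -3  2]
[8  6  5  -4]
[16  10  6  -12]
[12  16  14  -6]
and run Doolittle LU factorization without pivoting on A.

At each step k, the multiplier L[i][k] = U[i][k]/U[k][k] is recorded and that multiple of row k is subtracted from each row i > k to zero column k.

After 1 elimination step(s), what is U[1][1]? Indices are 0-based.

Step 1: pivot at (0,0) is -4.
  row1 ← row1 − (-2)·row0  ⇒  L[1][0]=-2, U row1=(0, -2, -1, 0)
  row2 ← row2 − (-4)·row0  ⇒  L[2][0]=-4, U row2=(0, -6, -6, -4)
  row3 ← row3 − (-3)·row0  ⇒  L[3][0]=-3, U row3=(0, 4, 5, 0)

U[1][1] = -2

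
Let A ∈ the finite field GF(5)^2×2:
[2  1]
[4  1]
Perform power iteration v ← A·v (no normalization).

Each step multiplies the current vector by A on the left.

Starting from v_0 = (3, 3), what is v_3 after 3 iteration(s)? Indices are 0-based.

v_0 = (3, 3).
v_1 = A·v_0 = (4, 0).
v_2 = A·v_1 = (3, 1).
v_3 = A·v_2 = (2, 3).

v_3 = (2, 3)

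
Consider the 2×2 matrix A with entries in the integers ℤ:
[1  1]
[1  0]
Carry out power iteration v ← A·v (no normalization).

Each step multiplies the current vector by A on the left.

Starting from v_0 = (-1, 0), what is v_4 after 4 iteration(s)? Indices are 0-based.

v_0 = (-1, 0).
v_1 = A·v_0 = (-1, -1).
v_2 = A·v_1 = (-2, -1).
v_3 = A·v_2 = (-3, -2).
v_4 = A·v_3 = (-5, -3).

v_4 = (-5, -3)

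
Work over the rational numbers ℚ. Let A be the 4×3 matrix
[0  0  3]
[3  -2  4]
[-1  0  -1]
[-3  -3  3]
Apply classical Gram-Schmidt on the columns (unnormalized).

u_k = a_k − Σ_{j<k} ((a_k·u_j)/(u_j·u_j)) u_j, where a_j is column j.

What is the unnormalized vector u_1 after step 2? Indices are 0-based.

Step 1: u_0 = a_0 = (0, 3, -1, -3).
Step 2: u_1 = a_1 − (3/19)·u_0 = (0, -47/19, 3/19, -48/19).

u_1 = (0, -47/19, 3/19, -48/19)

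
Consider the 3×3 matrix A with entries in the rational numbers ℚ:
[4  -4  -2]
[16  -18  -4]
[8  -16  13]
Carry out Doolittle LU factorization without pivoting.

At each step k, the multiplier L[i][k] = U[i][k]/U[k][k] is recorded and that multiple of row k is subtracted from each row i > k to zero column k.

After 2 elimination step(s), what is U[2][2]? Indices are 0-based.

[col 0] pivot 4
  R1 -= 4*R0 → (0, -2, 4)  (L[1][0] := 4)
  R2 -= 2*R0 → (0, -8, 17)  (L[2][0] := 2)
[col 1] pivot -2
  R2 -= 4*R1 → (0, 0, 1)  (L[2][1] := 4)

U[2][2] = 1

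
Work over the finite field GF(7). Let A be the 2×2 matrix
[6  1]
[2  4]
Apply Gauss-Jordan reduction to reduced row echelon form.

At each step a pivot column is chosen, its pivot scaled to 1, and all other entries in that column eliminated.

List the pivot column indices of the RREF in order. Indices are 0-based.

pivot columns: 0, 1

[1] R0 /= 6  ⇒  (1, 6)
     R1 -= 2·R0  ⇒  (0, 6)
[2] R1 /= 6  ⇒  (0, 1)
     R0 -= 6·R1  ⇒  (1, 0)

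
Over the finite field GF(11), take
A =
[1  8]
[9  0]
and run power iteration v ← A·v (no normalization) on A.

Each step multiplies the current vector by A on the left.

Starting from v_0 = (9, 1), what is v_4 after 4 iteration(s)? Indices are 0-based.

v_4 = (5, 6)

v_0 = (9, 1).
v_1 = A·v_0 = (6, 4).
v_2 = A·v_1 = (5, 10).
v_3 = A·v_2 = (8, 1).
v_4 = A·v_3 = (5, 6).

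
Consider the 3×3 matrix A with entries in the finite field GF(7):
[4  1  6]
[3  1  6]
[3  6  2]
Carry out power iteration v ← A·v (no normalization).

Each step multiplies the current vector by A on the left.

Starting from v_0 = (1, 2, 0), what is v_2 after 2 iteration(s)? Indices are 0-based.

v_2 = (0, 1, 1)

v_0 = (1, 2, 0).
v_1 = A·v_0 = (6, 5, 1).
v_2 = A·v_1 = (0, 1, 1).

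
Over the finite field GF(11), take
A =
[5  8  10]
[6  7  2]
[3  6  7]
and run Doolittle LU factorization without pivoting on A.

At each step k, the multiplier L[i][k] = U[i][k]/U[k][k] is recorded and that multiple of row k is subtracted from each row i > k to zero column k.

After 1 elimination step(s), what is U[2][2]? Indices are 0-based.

U[2][2] = 1

Step 1: pivot at (0,0) is 5.
  row1 ← row1 − (10)·row0  ⇒  L[1][0]=10, U row1=(0, 4, 1)
  row2 ← row2 − (5)·row0  ⇒  L[2][0]=5, U row2=(0, 10, 1)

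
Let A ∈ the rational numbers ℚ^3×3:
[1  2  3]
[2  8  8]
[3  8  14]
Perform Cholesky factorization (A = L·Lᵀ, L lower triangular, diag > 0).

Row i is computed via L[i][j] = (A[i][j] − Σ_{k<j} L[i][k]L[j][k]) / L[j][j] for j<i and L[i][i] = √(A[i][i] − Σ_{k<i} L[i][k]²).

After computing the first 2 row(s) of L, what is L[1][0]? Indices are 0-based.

Step 1: L[0][0] = √(1) = 1.
  L[1][0] = (2) / L[0][0] = 2.
Step 2: L[1][1] = √(4) = 2.

L[1][0] = 2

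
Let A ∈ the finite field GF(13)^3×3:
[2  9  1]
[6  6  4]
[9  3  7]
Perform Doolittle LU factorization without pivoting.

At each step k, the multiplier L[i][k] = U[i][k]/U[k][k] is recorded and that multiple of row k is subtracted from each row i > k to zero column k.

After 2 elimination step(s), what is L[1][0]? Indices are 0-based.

L[1][0] = 3

Step 1: pivot at (0,0) is 2.
  row1 ← row1 − (3)·row0  ⇒  L[1][0]=3, U row1=(0, 5, 1)
  row2 ← row2 − (11)·row0  ⇒  L[2][0]=11, U row2=(0, 8, 9)
Step 2: pivot at (1,1) is 5.
  row2 ← row2 − (12)·row1  ⇒  L[2][1]=12, U row2=(0, 0, 10)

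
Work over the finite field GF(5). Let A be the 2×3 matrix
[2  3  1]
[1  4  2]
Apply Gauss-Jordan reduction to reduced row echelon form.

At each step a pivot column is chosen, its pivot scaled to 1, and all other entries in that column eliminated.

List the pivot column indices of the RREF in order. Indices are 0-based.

pivot columns: 0, 2

pivot(0,0)=2: scale R0 → (1, 4, 3)
  clear (1,0): R1 −= (1)R0 → (0, 0, 4)
col 1: no nonzero at/below row 1; advance.
pivot(1,2)=4: scale R1 → (0, 0, 1)
  clear (0,2): R0 −= (3)R1 → (1, 4, 0)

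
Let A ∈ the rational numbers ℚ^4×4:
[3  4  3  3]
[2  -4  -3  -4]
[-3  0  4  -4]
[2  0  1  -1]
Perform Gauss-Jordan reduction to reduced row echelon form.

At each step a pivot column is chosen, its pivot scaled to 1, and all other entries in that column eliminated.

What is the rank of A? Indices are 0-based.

rank = 4

pivot(0,0)=3: scale R0 → (1, 4/3, 1, 1)
  clear (1,0): R1 −= (2)R0 → (0, -20/3, -5, -6)
  clear (2,0): R2 −= (-3)R0 → (0, 4, 7, -1)
  clear (3,0): R3 −= (2)R0 → (0, -8/3, -1, -3)
pivot(1,1)=-20/3: scale R1 → (0, 1, 3/4, 9/10)
  clear (0,1): R0 −= (4/3)R1 → (1, 0, 0, -1/5)
  clear (2,1): R2 −= (4)R1 → (0, 0, 4, -23/5)
  clear (3,1): R3 −= (-8/3)R1 → (0, 0, 1, -3/5)
pivot(2,2)=4: scale R2 → (0, 0, 1, -23/20)
  clear (1,2): R1 −= (3/4)R2 → (0, 1, 0, 141/80)
  clear (3,2): R3 −= (1)R2 → (0, 0, 0, 11/20)
pivot(3,3)=11/20: scale R3 → (0, 0, 0, 1)
  clear (0,3): R0 −= (-1/5)R3 → (1, 0, 0, 0)
  clear (1,3): R1 −= (141/80)R3 → (0, 1, 0, 0)
  clear (2,3): R2 −= (-23/20)R3 → (0, 0, 1, 0)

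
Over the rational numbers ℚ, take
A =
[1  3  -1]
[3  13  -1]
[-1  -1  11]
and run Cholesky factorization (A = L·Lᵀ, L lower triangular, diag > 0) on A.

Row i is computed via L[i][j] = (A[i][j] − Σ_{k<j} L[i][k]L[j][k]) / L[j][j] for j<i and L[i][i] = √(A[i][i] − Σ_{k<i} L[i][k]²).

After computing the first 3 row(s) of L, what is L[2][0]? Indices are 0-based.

L[2][0] = -1

Step 1: L[0][0] = √(1) = 1.
  L[1][0] = (3) / L[0][0] = 3.
Step 2: L[1][1] = √(4) = 2.
  L[2][0] = (-1) / L[0][0] = -1.
  L[2][1] = (2) / L[1][1] = 1.
Step 3: L[2][2] = √(9) = 3.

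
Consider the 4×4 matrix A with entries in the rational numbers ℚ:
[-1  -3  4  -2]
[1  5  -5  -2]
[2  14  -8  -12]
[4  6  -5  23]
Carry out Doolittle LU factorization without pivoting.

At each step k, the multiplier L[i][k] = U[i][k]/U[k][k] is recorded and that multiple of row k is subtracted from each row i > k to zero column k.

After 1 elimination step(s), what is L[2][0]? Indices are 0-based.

L[2][0] = -2

k=0: U[0][0]=-1
  eliminate (1,0): mult=-1, new row 1: (0, 2, -1, -4); set L[1][0]=-1
  eliminate (2,0): mult=-2, new row 2: (0, 8, 0, -16); set L[2][0]=-2
  eliminate (3,0): mult=-4, new row 3: (0, -6, 11, 15); set L[3][0]=-4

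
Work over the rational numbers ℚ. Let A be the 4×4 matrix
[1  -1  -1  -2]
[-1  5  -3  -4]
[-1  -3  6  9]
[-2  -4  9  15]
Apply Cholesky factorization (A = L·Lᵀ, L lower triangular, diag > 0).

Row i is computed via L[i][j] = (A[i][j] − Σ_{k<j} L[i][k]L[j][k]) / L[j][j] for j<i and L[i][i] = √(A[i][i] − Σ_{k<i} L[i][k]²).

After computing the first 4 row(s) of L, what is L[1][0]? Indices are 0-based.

L[1][0] = -1

Step 1: L[0][0] = √(1) = 1.
  L[1][0] = (-1) / L[0][0] = -1.
Step 2: L[1][1] = √(4) = 2.
  L[2][0] = (-1) / L[0][0] = -1.
  L[2][1] = (-4) / L[1][1] = -2.
Step 3: L[2][2] = √(1) = 1.
  L[3][0] = (-2) / L[0][0] = -2.
  L[3][1] = (-6) / L[1][1] = -3.
  L[3][2] = (1) / L[2][2] = 1.
Step 4: L[3][3] = √(1) = 1.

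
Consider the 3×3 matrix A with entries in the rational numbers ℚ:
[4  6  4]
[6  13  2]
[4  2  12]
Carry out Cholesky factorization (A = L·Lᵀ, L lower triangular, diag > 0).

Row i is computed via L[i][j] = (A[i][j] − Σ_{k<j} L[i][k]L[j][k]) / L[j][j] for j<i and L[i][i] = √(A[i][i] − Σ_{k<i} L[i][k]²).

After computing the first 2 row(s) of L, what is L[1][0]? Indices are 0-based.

L[1][0] = 3

Step 1: L[0][0] = √(4) = 2.
  L[1][0] = (6) / L[0][0] = 3.
Step 2: L[1][1] = √(4) = 2.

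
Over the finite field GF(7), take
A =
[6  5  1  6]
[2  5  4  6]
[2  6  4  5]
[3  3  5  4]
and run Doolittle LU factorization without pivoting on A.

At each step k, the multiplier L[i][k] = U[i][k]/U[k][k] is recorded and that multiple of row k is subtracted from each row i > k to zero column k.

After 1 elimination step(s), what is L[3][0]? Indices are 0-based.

L[3][0] = 4

k=0: U[0][0]=6
  eliminate (1,0): mult=5, new row 1: (0, 1, 6, 4); set L[1][0]=5
  eliminate (2,0): mult=5, new row 2: (0, 2, 6, 3); set L[2][0]=5
  eliminate (3,0): mult=4, new row 3: (0, 4, 1, 1); set L[3][0]=4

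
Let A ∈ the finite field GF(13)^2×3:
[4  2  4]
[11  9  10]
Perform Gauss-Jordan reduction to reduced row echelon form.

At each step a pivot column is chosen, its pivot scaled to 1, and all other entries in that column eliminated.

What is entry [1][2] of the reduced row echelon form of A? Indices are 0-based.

M[1][2] = 9

step 1: normalize row 0 (÷4) = (1, 7, 1)
  row 1: subtract 11×row0 = (0, 10, 12)
step 2: normalize row 1 (÷10) = (0, 1, 9)
  row 0: subtract 7×row1 = (1, 0, 3)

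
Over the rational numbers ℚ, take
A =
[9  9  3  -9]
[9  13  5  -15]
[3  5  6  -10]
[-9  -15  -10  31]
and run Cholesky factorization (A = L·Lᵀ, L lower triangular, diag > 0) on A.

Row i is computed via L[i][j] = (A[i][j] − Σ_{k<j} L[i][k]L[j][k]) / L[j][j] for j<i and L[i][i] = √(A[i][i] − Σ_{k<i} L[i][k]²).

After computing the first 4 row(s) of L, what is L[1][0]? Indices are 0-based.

L[1][0] = 3

Step 1: L[0][0] = √(9) = 3.
  L[1][0] = (9) / L[0][0] = 3.
Step 2: L[1][1] = √(4) = 2.
  L[2][0] = (3) / L[0][0] = 1.
  L[2][1] = (2) / L[1][1] = 1.
Step 3: L[2][2] = √(4) = 2.
  L[3][0] = (-9) / L[0][0] = -3.
  L[3][1] = (-6) / L[1][1] = -3.
  L[3][2] = (-4) / L[2][2] = -2.
Step 4: L[3][3] = √(9) = 3.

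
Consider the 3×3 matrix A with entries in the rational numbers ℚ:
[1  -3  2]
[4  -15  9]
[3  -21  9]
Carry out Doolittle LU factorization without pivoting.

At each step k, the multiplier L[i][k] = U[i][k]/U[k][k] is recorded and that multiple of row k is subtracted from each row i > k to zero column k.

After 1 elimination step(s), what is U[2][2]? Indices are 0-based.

U[2][2] = 3

Step 1: pivot at (0,0) is 1.
  row1 ← row1 − (4)·row0  ⇒  L[1][0]=4, U row1=(0, -3, 1)
  row2 ← row2 − (3)·row0  ⇒  L[2][0]=3, U row2=(0, -12, 3)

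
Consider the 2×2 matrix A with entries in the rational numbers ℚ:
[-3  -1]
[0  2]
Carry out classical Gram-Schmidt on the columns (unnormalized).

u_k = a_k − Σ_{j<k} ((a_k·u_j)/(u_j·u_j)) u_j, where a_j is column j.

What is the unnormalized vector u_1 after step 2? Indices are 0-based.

Step 1: u_0 = a_0 = (-3, 0).
Step 2: u_1 = a_1 − (1/3)·u_0 = (0, 2).

u_1 = (0, 2)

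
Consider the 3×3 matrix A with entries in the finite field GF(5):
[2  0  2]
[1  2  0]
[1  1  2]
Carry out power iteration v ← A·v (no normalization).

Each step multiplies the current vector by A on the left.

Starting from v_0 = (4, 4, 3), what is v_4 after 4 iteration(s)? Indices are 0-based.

v_4 = (4, 4, 1)

v_0 = (4, 4, 3).
v_1 = A·v_0 = (4, 2, 4).
v_2 = A·v_1 = (1, 3, 4).
v_3 = A·v_2 = (0, 2, 2).
v_4 = A·v_3 = (4, 4, 1).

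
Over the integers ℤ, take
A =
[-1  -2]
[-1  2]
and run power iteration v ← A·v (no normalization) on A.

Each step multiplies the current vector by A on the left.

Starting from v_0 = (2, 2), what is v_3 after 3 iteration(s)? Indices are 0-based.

v_0 = (2, 2).
v_1 = A·v_0 = (-6, 2).
v_2 = A·v_1 = (2, 10).
v_3 = A·v_2 = (-22, 18).

v_3 = (-22, 18)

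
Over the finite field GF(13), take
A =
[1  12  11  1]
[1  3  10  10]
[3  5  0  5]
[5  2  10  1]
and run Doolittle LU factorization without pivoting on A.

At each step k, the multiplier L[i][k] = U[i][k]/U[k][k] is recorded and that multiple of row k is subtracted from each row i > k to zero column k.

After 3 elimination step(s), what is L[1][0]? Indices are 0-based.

L[1][0] = 1

k=0: U[0][0]=1
  eliminate (1,0): mult=1, new row 1: (0, 4, 12, 9); set L[1][0]=1
  eliminate (2,0): mult=3, new row 2: (0, 8, 6, 2); set L[2][0]=3
  eliminate (3,0): mult=5, new row 3: (0, 7, 7, 9); set L[3][0]=5
k=1: U[1][1]=4
  eliminate (2,1): mult=2, new row 2: (0, 0, 8, 10); set L[2][1]=2
  eliminate (3,1): mult=5, new row 3: (0, 0, 12, 3); set L[3][1]=5
k=2: U[2][2]=8
  eliminate (3,2): mult=8, new row 3: (0, 0, 0, 1); set L[3][2]=8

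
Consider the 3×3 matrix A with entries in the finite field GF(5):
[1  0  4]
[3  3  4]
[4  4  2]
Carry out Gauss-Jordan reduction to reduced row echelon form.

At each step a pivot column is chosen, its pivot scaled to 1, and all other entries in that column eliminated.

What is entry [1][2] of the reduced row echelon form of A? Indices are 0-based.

[1] R0 /= 1  ⇒  (1, 0, 4)
     R1 -= 3·R0  ⇒  (0, 3, 2)
     R2 -= 4·R0  ⇒  (0, 4, 1)
[2] R1 /= 3  ⇒  (0, 1, 4)
     R2 -= 4·R1  ⇒  (0, 0, 0)
column 2 empty below row 2

M[1][2] = 4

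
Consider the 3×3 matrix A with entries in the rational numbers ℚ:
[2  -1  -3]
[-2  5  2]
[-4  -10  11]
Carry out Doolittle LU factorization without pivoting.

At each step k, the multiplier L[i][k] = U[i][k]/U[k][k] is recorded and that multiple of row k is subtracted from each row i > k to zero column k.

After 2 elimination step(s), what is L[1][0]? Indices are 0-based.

L[1][0] = -1

[col 0] pivot 2
  R1 -= -1*R0 → (0, 4, -1)  (L[1][0] := -1)
  R2 -= -2*R0 → (0, -12, 5)  (L[2][0] := -2)
[col 1] pivot 4
  R2 -= -3*R1 → (0, 0, 2)  (L[2][1] := -3)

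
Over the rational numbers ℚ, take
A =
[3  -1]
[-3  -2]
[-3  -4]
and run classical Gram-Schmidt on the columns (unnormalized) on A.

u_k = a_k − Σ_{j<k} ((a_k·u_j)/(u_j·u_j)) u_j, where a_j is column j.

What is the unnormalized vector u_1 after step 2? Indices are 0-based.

Step 1: u_0 = a_0 = (3, -3, -3).
Step 2: u_1 = a_1 − (5/9)·u_0 = (-8/3, -1/3, -7/3).

u_1 = (-8/3, -1/3, -7/3)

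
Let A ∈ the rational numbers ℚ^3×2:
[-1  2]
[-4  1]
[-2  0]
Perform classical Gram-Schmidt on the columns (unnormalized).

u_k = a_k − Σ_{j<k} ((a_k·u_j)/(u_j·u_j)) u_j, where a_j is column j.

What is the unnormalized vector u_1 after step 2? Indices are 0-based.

Step 1: u_0 = a_0 = (-1, -4, -2).
Step 2: u_1 = a_1 − (-2/7)·u_0 = (12/7, -1/7, -4/7).

u_1 = (12/7, -1/7, -4/7)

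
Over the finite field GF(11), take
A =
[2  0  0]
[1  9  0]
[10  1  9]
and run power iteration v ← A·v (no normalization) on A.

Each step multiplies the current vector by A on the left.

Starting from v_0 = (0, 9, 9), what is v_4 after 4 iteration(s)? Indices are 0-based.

v_0 = (0, 9, 9).
v_1 = A·v_0 = (0, 4, 2).
v_2 = A·v_1 = (0, 3, 0).
v_3 = A·v_2 = (0, 5, 3).
v_4 = A·v_3 = (0, 1, 10).

v_4 = (0, 1, 10)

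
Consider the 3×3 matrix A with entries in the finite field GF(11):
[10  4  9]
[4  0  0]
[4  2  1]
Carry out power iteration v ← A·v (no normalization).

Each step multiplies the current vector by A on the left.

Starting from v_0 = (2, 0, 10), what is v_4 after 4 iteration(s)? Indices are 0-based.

v_4 = (8, 8, 5)

v_0 = (2, 0, 10).
v_1 = A·v_0 = (0, 8, 7).
v_2 = A·v_1 = (7, 0, 1).
v_3 = A·v_2 = (2, 6, 7).
v_4 = A·v_3 = (8, 8, 5).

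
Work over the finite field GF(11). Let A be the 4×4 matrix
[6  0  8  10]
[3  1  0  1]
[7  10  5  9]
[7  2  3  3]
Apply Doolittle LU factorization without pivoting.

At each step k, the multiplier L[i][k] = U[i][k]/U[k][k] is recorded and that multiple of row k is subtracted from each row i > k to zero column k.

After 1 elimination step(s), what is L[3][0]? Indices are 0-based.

k=0: U[0][0]=6
  eliminate (1,0): mult=6, new row 1: (0, 1, 7, 7); set L[1][0]=6
  eliminate (2,0): mult=3, new row 2: (0, 10, 3, 1); set L[2][0]=3
  eliminate (3,0): mult=3, new row 3: (0, 2, 1, 6); set L[3][0]=3

L[3][0] = 3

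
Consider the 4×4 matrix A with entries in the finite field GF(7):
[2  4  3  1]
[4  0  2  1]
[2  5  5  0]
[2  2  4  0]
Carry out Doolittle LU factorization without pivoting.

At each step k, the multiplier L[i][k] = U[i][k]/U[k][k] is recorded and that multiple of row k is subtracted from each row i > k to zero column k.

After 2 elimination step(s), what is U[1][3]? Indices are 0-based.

k=0: U[0][0]=2
  eliminate (1,0): mult=2, new row 1: (0, 6, 3, 6); set L[1][0]=2
  eliminate (2,0): mult=1, new row 2: (0, 1, 2, 6); set L[2][0]=1
  eliminate (3,0): mult=1, new row 3: (0, 5, 1, 6); set L[3][0]=1
k=1: U[1][1]=6
  eliminate (2,1): mult=6, new row 2: (0, 0, 5, 5); set L[2][1]=6
  eliminate (3,1): mult=2, new row 3: (0, 0, 2, 1); set L[3][1]=2

U[1][3] = 6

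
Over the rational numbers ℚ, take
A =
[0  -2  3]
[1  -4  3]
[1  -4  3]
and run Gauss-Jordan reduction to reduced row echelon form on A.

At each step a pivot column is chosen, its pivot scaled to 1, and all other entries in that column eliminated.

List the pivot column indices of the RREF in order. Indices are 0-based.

pivot columns: 0, 1

pivot(0,0): swap R0↔R1
pivot(0,0)=1: scale R0 → (1, -4, 3)
  clear (2,0): R2 −= (1)R0 → (0, 0, 0)
pivot(1,1)=-2: scale R1 → (0, 1, -3/2)
  clear (0,1): R0 −= (-4)R1 → (1, 0, -3)
col 2: no nonzero at/below row 2; advance.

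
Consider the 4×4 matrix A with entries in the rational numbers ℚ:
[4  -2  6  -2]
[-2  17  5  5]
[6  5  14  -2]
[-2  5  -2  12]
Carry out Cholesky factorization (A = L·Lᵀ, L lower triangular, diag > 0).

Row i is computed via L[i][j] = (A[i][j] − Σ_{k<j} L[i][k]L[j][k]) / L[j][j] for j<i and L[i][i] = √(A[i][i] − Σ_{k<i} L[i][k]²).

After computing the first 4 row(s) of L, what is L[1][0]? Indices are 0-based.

L[1][0] = -1

Step 1: L[0][0] = √(4) = 2.
  L[1][0] = (-2) / L[0][0] = -1.
Step 2: L[1][1] = √(16) = 4.
  L[2][0] = (6) / L[0][0] = 3.
  L[2][1] = (8) / L[1][1] = 2.
Step 3: L[2][2] = √(1) = 1.
  L[3][0] = (-2) / L[0][0] = -1.
  L[3][1] = (4) / L[1][1] = 1.
  L[3][2] = (-1) / L[2][2] = -1.
Step 4: L[3][3] = √(9) = 3.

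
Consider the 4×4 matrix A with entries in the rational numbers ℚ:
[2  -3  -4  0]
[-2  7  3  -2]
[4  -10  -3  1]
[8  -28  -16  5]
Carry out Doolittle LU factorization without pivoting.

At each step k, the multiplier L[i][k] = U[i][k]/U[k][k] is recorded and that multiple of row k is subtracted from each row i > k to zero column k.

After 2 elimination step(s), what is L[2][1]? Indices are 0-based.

k=0: U[0][0]=2
  eliminate (1,0): mult=-1, new row 1: (0, 4, -1, -2); set L[1][0]=-1
  eliminate (2,0): mult=2, new row 2: (0, -4, 5, 1); set L[2][0]=2
  eliminate (3,0): mult=4, new row 3: (0, -16, 0, 5); set L[3][0]=4
k=1: U[1][1]=4
  eliminate (2,1): mult=-1, new row 2: (0, 0, 4, -1); set L[2][1]=-1
  eliminate (3,1): mult=-4, new row 3: (0, 0, -4, -3); set L[3][1]=-4

L[2][1] = -1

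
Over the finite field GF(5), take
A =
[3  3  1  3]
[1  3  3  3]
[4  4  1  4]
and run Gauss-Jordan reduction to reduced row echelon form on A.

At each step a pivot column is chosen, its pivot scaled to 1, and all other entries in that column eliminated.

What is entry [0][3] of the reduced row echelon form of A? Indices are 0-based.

step 1: normalize row 0 (÷3) = (1, 1, 2, 1)
  row 1: subtract 1×row0 = (0, 2, 1, 2)
  row 2: subtract 4×row0 = (0, 0, 3, 0)
step 2: normalize row 1 (÷2) = (0, 1, 3, 1)
  row 0: subtract 1×row1 = (1, 0, 4, 0)
step 3: normalize row 2 (÷3) = (0, 0, 1, 0)
  row 0: subtract 4×row2 = (1, 0, 0, 0)
  row 1: subtract 3×row2 = (0, 1, 0, 1)

M[0][3] = 0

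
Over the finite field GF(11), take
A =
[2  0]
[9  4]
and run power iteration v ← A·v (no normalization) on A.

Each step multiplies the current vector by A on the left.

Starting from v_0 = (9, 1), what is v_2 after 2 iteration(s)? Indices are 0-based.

v_2 = (3, 7)

v_0 = (9, 1).
v_1 = A·v_0 = (7, 8).
v_2 = A·v_1 = (3, 7).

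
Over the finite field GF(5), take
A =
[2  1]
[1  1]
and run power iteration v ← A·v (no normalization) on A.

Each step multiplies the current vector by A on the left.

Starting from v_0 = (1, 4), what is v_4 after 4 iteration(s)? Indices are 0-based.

v_0 = (1, 4).
v_1 = A·v_0 = (1, 0).
v_2 = A·v_1 = (2, 1).
v_3 = A·v_2 = (0, 3).
v_4 = A·v_3 = (3, 3).

v_4 = (3, 3)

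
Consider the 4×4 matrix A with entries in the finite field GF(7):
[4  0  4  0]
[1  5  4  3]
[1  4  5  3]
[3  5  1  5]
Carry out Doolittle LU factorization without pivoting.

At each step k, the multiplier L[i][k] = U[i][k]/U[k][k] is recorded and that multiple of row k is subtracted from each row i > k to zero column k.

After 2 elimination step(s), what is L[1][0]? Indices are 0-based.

Step 1: pivot at (0,0) is 4.
  row1 ← row1 − (2)·row0  ⇒  L[1][0]=2, U row1=(0, 5, 3, 3)
  row2 ← row2 − (2)·row0  ⇒  L[2][0]=2, U row2=(0, 4, 4, 3)
  row3 ← row3 − (6)·row0  ⇒  L[3][0]=6, U row3=(0, 5, 5, 5)
Step 2: pivot at (1,1) is 5.
  row2 ← row2 − (5)·row1  ⇒  L[2][1]=5, U row2=(0, 0, 3, 2)
  row3 ← row3 − (1)·row1  ⇒  L[3][1]=1, U row3=(0, 0, 2, 2)

L[1][0] = 2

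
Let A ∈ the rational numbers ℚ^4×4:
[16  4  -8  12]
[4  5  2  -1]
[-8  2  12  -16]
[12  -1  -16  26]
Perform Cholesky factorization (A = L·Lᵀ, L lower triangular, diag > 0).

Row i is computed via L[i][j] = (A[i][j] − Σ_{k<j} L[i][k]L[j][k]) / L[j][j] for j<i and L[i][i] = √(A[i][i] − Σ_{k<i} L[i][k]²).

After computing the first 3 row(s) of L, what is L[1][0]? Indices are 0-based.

Step 1: L[0][0] = √(16) = 4.
  L[1][0] = (4) / L[0][0] = 1.
Step 2: L[1][1] = √(4) = 2.
  L[2][0] = (-8) / L[0][0] = -2.
  L[2][1] = (4) / L[1][1] = 2.
Step 3: L[2][2] = √(4) = 2.

L[1][0] = 1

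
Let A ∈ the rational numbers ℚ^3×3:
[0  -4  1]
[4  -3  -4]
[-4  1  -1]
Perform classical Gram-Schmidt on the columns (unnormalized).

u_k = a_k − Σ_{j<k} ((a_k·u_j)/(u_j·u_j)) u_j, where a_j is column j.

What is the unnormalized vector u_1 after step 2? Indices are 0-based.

Step 1: u_0 = a_0 = (0, 4, -4).
Step 2: u_1 = a_1 − (-1/2)·u_0 = (-4, -1, -1).

u_1 = (-4, -1, -1)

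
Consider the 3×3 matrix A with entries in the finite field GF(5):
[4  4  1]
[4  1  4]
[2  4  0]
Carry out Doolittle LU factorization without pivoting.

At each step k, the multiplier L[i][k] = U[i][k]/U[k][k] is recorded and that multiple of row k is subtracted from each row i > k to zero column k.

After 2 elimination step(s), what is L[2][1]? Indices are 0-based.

L[2][1] = 1

k=0: U[0][0]=4
  eliminate (1,0): mult=1, new row 1: (0, 2, 3); set L[1][0]=1
  eliminate (2,0): mult=3, new row 2: (0, 2, 2); set L[2][0]=3
k=1: U[1][1]=2
  eliminate (2,1): mult=1, new row 2: (0, 0, 4); set L[2][1]=1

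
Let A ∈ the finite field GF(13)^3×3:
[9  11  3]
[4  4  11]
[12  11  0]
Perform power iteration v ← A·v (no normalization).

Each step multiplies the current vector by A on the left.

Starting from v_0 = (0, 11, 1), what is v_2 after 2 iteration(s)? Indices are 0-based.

v_2 = (4, 6, 0)

v_0 = (0, 11, 1).
v_1 = A·v_0 = (7, 3, 4).
v_2 = A·v_1 = (4, 6, 0).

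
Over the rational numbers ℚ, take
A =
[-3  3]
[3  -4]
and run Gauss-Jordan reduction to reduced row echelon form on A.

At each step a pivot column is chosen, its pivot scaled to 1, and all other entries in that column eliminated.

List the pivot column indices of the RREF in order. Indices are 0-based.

step 1: normalize row 0 (÷-3) = (1, -1)
  row 1: subtract 3×row0 = (0, -1)
step 2: normalize row 1 (÷-1) = (0, 1)
  row 0: subtract -1×row1 = (1, 0)

pivot columns: 0, 1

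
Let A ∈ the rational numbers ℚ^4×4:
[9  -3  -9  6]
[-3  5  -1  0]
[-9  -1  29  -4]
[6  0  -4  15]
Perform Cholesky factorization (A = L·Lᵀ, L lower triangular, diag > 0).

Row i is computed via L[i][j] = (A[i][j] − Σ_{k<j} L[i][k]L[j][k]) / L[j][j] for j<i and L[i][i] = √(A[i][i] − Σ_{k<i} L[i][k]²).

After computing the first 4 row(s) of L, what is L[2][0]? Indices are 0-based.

L[2][0] = -3

Step 1: L[0][0] = √(9) = 3.
  L[1][0] = (-3) / L[0][0] = -1.
Step 2: L[1][1] = √(4) = 2.
  L[2][0] = (-9) / L[0][0] = -3.
  L[2][1] = (-4) / L[1][1] = -2.
Step 3: L[2][2] = √(16) = 4.
  L[3][0] = (6) / L[0][0] = 2.
  L[3][1] = (2) / L[1][1] = 1.
  L[3][2] = (4) / L[2][2] = 1.
Step 4: L[3][3] = √(9) = 3.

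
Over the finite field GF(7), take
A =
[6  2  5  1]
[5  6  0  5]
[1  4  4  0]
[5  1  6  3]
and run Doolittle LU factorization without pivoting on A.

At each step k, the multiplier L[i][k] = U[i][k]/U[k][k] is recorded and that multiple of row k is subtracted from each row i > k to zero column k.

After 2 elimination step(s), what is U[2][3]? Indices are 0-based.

k=0: U[0][0]=6
  eliminate (1,0): mult=2, new row 1: (0, 2, 4, 3); set L[1][0]=2
  eliminate (2,0): mult=6, new row 2: (0, 6, 2, 1); set L[2][0]=6
  eliminate (3,0): mult=2, new row 3: (0, 4, 3, 1); set L[3][0]=2
k=1: U[1][1]=2
  eliminate (2,1): mult=3, new row 2: (0, 0, 4, 6); set L[2][1]=3
  eliminate (3,1): mult=2, new row 3: (0, 0, 2, 2); set L[3][1]=2

U[2][3] = 6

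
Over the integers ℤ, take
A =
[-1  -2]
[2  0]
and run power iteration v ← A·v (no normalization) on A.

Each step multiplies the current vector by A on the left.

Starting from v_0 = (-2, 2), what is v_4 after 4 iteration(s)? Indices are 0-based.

v_0 = (-2, 2).
v_1 = A·v_0 = (-2, -4).
v_2 = A·v_1 = (10, -4).
v_3 = A·v_2 = (-2, 20).
v_4 = A·v_3 = (-38, -4).

v_4 = (-38, -4)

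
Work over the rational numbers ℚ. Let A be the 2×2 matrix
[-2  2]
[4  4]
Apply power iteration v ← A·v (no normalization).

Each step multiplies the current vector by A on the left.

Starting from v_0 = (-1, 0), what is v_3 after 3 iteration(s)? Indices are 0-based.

v_3 = (8, -80)

v_0 = (-1, 0).
v_1 = A·v_0 = (2, -4).
v_2 = A·v_1 = (-12, -8).
v_3 = A·v_2 = (8, -80).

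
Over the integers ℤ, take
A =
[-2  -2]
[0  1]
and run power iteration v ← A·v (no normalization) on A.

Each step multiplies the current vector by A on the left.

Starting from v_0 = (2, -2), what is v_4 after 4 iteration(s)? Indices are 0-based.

v_4 = (12, -2)

v_0 = (2, -2).
v_1 = A·v_0 = (0, -2).
v_2 = A·v_1 = (4, -2).
v_3 = A·v_2 = (-4, -2).
v_4 = A·v_3 = (12, -2).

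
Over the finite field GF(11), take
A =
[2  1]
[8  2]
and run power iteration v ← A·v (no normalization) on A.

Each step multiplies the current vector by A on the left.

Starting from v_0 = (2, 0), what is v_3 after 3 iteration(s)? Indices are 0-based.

v_3 = (2, 1)

v_0 = (2, 0).
v_1 = A·v_0 = (4, 5).
v_2 = A·v_1 = (2, 9).
v_3 = A·v_2 = (2, 1).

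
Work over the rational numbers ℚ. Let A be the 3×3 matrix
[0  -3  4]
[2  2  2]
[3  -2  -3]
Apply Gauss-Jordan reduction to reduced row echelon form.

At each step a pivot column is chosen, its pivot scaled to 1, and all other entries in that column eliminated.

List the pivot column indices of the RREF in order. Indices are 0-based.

step 1: exchange rows 0,1
step 1: normalize row 0 (÷2) = (1, 1, 1)
  row 2: subtract 3×row0 = (0, -5, -6)
step 2: normalize row 1 (÷-3) = (0, 1, -4/3)
  row 0: subtract 1×row1 = (1, 0, 7/3)
  row 2: subtract -5×row1 = (0, 0, -38/3)
step 3: normalize row 2 (÷-38/3) = (0, 0, 1)
  row 0: subtract 7/3×row2 = (1, 0, 0)
  row 1: subtract -4/3×row2 = (0, 1, 0)

pivot columns: 0, 1, 2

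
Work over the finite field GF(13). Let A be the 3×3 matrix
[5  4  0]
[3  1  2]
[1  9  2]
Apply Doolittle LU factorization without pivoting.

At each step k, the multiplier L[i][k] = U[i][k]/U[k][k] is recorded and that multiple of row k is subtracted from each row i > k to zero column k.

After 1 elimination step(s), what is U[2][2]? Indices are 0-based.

[col 0] pivot 5
  R1 -= 11*R0 → (0, 9, 2)  (L[1][0] := 11)
  R2 -= 8*R0 → (0, 3, 2)  (L[2][0] := 8)

U[2][2] = 2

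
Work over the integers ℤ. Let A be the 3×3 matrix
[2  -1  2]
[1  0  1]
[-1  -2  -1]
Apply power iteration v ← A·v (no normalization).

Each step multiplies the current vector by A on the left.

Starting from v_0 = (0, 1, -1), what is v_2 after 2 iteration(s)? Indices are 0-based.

v_2 = (-7, -4, 6)

v_0 = (0, 1, -1).
v_1 = A·v_0 = (-3, -1, -1).
v_2 = A·v_1 = (-7, -4, 6).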